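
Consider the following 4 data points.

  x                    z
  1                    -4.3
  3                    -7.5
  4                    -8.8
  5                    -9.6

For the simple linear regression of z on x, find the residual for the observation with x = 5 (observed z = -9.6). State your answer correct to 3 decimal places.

n = 4, Σx = 13, Σy = -30.2, Σxy = -110, Σx² = 51
Sxx = Σx² − (Σx)²/n = 51 − 42.25 = 8.75
Sxy = Σxy − (Σx)(Σy)/n = -110 − (-98.15) = -11.85
b = Sxy/Sxx = -11.85/8.75 = -1.354286
a = ȳ − b·x̄ = -7.55 − (-1.354286)·3.25 = -3.148571
ŷ(5) = -3.148571 + (-1.354286)·5 = -9.92
residual = y − ŷ = -9.6 − (-9.92) = 0.32

0.320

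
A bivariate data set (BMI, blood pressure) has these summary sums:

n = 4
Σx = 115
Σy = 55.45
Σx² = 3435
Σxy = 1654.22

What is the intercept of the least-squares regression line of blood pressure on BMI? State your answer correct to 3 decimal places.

Sxx = Σx² − (Σx)²/n = 3435 − 3306.25 = 128.75
Sxy = Σxy − (Σx)(Σy)/n = 1654.22 − 1594.1875 = 60.0325
b = Sxy/Sxx = 60.0325/128.75 = 0.466272
a = ȳ − b·x̄ = 13.8625 − 0.466272·28.75 = 0.457184

0.457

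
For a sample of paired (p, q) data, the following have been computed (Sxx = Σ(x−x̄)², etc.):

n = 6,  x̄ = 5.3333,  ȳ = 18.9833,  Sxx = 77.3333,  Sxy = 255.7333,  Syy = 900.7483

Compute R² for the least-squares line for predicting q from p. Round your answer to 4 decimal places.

0.9389

R² = Sxy²/(Sxx·Syy) = (255.7333)²/(77.3333·900.7483) = 0.938868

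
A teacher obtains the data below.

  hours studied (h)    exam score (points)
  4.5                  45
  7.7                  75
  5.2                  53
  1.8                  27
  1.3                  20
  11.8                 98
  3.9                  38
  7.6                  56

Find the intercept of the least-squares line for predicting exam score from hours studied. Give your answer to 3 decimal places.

12.047

n = 8, Σx = 43.8, Σy = 412, Σxy = 2860.4, Σx² = 323.72
Sxx = Σx² − (Σx)²/n = 323.72 − 239.805 = 83.915
Sxy = Σxy − (Σx)(Σy)/n = 2860.4 − 2255.7 = 604.7
b = Sxy/Sxx = 604.7/83.915 = 7.206101
a = ȳ − b·x̄ = 51.5 − 7.206101·5.475 = 12.046595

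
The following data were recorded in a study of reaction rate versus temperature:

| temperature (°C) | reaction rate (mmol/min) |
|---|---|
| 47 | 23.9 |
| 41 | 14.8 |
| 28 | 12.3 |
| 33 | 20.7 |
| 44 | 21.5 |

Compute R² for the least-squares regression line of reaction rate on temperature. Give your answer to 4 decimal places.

0.4752

n = 5, Σx = 193, Σy = 93.2, Σxy = 3703.6, Σx² = 7699, Σy² = 1832.28
Sxx = Σx² − (Σx)²/n = 7699 − 7449.8 = 249.2
Sxy = Σxy − (Σx)(Σy)/n = 3703.6 − 3597.52 = 106.08
Syy = Σy² − (Σy)²/n = 1832.28 − 1737.248 = 95.032
R² = Sxy²/(Sxx·Syy) = (106.08)²/(249.2·95.032) = 0.475170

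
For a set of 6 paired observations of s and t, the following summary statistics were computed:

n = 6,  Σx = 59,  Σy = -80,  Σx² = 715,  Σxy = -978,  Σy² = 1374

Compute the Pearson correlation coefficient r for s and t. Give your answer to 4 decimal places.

Sxx = Σx² − (Σx)²/n = 715 − 580.166667 = 134.833333
Sxy = Σxy − (Σx)(Σy)/n = -978 − (-786.666667) = -191.333333
Syy = Σy² − (Σy)²/n = 1374 − 1066.666667 = 307.333333
r = Sxy/√(Sxx·Syy) = -191.333333/√(41438.777778) = -191.333333/203.565168 = -0.939912

-0.9399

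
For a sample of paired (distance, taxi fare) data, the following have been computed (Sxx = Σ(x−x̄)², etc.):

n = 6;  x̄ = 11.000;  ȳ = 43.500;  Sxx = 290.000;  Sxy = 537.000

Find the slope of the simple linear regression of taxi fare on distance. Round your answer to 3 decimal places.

b = Sxy/Sxx = 537/290 = 1.851724

1.852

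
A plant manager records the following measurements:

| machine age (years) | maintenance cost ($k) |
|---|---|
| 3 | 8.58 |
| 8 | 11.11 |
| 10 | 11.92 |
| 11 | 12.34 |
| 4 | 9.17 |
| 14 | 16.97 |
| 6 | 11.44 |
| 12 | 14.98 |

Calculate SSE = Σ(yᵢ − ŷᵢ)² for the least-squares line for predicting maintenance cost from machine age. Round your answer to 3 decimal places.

n = 8, Σx = 68, Σy = 96.51, Σxy = 892.22, Σx² = 686, Σy² = 1218.7543
Sxx = Σx² − (Σx)²/n = 686 − 578 = 108
Sxy = Σxy − (Σx)(Σy)/n = 892.22 − 820.335 = 71.885
Syy = Σy² − (Σy)²/n = 1218.7543 − 1164.272512 = 54.481788
b = Sxy/Sxx = 71.885/108 = 0.665602
SSE = Syy − b·Sxy = 54.481788 − 0.665602·71.885 = 6.634998

6.635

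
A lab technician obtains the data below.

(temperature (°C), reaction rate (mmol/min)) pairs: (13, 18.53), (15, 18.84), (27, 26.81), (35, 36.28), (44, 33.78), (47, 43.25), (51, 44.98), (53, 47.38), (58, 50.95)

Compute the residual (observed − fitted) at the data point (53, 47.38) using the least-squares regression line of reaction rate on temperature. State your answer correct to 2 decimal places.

1.08

n = 9, Σx = 343, Σy = 320.8, Σxy = 13796.45, Σx² = 15267
Sxx = Σx² − (Σx)²/n = 15267 − 13072.111111 = 2194.888889
Sxy = Σxy − (Σx)(Σy)/n = 13796.45 − 12226.044444 = 1570.405556
b = Sxy/Sxx = 1570.405556/2194.888889 = 0.715483
a = ȳ − b·x̄ = 35.644444 − 0.715483·38.111111 = 8.376595
ŷ(53) = 8.376595 + 0.715483·53 = 46.297190
residual = y − ŷ = 47.38 − 46.297190 = 1.082810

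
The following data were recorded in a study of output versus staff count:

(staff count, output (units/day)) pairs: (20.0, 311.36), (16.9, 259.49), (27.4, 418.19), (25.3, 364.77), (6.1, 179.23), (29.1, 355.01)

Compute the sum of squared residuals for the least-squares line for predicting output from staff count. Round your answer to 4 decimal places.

3567.7608

n = 6, Σx = 124.8, Σy = 1888.05, Σxy = 42723.762, Σx² = 2960.48, Σy² = 630375.6317
Sxx = Σx² − (Σx)²/n = 2960.48 − 2595.84 = 364.64
Sxy = Σxy − (Σx)(Σy)/n = 42723.762 − 39271.44 = 3452.322
Syy = Σy² − (Σy)²/n = 630375.6317 − 594122.13375 = 36253.49795
b = Sxy/Sxx = 3452.322/364.64 = 9.467754
SSE = Syy − b·Sxy = 36253.49795 − 9.467754·3452.322 = 3567.760807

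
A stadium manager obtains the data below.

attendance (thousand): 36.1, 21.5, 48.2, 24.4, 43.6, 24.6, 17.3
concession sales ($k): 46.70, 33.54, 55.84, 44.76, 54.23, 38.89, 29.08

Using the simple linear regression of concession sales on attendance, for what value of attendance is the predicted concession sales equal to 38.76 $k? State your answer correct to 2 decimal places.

n = 7, Σx = 215.7, Σy = 303.04, Σxy = 10014.818, Σx² = 7489.47
Sxx = Σx² − (Σx)²/n = 7489.47 − 6646.641429 = 842.828571
Sxy = Σxy − (Σx)(Σy)/n = 10014.818 − 9337.961143 = 676.856857
b = Sxy/Sxx = 676.856857/842.828571 = 0.803078
a = ȳ − b·x̄ = 43.291429 − 0.803078·30.814286 = 18.545162
Set a + b·x = 38.76: x = (38.76 − 18.545162) / 0.803078 = 25.171708

25.17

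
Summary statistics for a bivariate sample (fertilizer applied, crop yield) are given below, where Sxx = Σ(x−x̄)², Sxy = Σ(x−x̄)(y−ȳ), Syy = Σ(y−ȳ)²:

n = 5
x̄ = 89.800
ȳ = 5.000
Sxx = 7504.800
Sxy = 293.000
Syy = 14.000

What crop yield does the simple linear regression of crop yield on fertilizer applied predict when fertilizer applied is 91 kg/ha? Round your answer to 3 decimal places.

5.047

b = Sxy/Sxx = 293/7504.8 = 0.039042
a = ȳ − b·x̄ = 5 − 0.039042·89.8 = 1.494057
ŷ(91) = a + b·91 = 1.494057 + 0.039042·91 = 5.046850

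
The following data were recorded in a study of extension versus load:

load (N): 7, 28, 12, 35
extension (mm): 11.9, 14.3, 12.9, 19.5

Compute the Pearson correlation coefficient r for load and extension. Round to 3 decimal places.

0.896

n = 4, Σx = 82, Σy = 58.6, Σxy = 1321, Σx² = 2202, Σy² = 892.76
Sxx = Σx² − (Σx)²/n = 2202 − 1681 = 521
Sxy = Σxy − (Σx)(Σy)/n = 1321 − 1201.3 = 119.7
Syy = Σy² − (Σy)²/n = 892.76 − 858.49 = 34.27
r = Sxy/√(Sxx·Syy) = 119.7/√(17854.67) = 119.7/133.621368 = 0.895815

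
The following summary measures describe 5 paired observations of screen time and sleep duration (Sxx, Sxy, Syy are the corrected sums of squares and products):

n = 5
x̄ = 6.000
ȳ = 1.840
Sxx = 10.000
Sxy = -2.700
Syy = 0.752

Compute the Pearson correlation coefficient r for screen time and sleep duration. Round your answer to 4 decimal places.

r = Sxy/√(Sxx·Syy) = -2.7/√(7.52) = -2.7/2.742262 = -0.984589

-0.9846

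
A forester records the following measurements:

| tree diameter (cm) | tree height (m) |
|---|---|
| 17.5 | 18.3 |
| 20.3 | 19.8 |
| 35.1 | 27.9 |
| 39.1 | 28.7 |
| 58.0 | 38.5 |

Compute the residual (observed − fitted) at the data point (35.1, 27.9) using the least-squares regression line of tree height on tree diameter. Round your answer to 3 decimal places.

n = 5, Σx = 170, Σy = 133.2, Σxy = 5056.65, Σx² = 6843.16
Sxx = Σx² − (Σx)²/n = 6843.16 − 5780 = 1063.16
Sxy = Σxy − (Σx)(Σy)/n = 5056.65 − 4528.8 = 527.85
b = Sxy/Sxx = 527.85/1063.16 = 0.496492
a = ȳ − b·x̄ = 26.64 − 0.496492·34 = 9.759286
ŷ(35.1) = 9.759286 + 0.496492·35.1 = 27.186141
residual = y − ŷ = 27.9 − 27.186141 = 0.713859

0.714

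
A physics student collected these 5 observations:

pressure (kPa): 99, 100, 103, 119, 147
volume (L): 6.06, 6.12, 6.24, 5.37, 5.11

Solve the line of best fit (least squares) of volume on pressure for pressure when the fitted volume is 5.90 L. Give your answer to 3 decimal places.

n = 5, Σx = 568, Σy = 28.9, Σxy = 3244.86, Σx² = 66180
Sxx = Σx² − (Σx)²/n = 66180 − 64524.8 = 1655.2
Sxy = Σxy − (Σx)(Σy)/n = 3244.86 − 3283.04 = -38.18
b = Sxy/Sxx = -38.18/1655.2 = -0.023067
a = ȳ − b·x̄ = 5.78 − (-0.023067)·113.6 = 8.400377
Set a + b·x = 5.90: x = (5.90 − 8.400377) / (-0.023067) = 108.397695

108.398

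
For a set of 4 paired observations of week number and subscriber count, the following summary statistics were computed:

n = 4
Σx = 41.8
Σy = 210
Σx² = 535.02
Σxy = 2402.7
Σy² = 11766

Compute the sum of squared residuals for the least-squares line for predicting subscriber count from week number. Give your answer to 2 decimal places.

Sxx = Σx² − (Σx)²/n = 535.02 − 436.81 = 98.21
Sxy = Σxy − (Σx)(Σy)/n = 2402.7 − 2194.5 = 208.2
Syy = Σy² − (Σy)²/n = 11766 − 11025 = 741
b = Sxy/Sxx = 208.2/98.21 = 2.119947
SSE = Syy − b·Sxy = 741 − 2.119947·208.2 = 299.627024

299.63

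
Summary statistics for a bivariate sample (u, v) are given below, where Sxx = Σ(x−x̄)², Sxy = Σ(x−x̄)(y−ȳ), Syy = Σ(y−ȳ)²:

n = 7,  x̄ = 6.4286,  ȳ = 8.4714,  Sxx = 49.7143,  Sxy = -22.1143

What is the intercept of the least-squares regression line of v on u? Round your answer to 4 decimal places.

b = Sxy/Sxx = -22.1143/49.7143 = -0.444828
a = ȳ − b·x̄ = 8.4714 − (-0.444828)·6.4286 = 11.331020

11.3310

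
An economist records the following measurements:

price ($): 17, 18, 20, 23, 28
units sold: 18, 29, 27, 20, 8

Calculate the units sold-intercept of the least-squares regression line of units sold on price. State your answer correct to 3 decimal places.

50.102

n = 5, Σx = 106, Σy = 102, Σxy = 2052, Σx² = 2326
Sxx = Σx² − (Σx)²/n = 2326 − 2247.2 = 78.8
Sxy = Σxy − (Σx)(Σy)/n = 2052 − 2162.4 = -110.4
b = Sxy/Sxx = -110.4/78.8 = -1.401015
a = ȳ − b·x̄ = 20.4 − (-1.401015)·21.2 = 50.101523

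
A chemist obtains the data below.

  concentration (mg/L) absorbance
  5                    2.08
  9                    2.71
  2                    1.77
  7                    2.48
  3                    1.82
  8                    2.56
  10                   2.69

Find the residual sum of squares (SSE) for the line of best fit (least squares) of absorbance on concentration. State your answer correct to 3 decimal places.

n = 7, Σx = 44, Σy = 16.11, Σxy = 108.53, Σx² = 332, Σy² = 38.0559
Sxx = Σx² − (Σx)²/n = 332 − 276.571429 = 55.428571
Sxy = Σxy − (Σx)(Σy)/n = 108.53 − 101.262857 = 7.267143
Syy = Σy² − (Σy)²/n = 38.0559 − 37.076014 = 0.979886
b = Sxy/Sxx = 7.267143/55.428571 = 0.131108
SSE = Syy − b·Sxy = 0.979886 − 0.131108·7.267143 = 0.027103

0.027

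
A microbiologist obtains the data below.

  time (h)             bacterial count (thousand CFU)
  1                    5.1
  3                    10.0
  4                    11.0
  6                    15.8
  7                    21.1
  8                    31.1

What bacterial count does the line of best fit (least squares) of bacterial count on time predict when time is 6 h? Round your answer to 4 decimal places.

19.5545

n = 6, Σx = 29, Σy = 94.1, Σxy = 570.4, Σx² = 175
Sxx = Σx² − (Σx)²/n = 175 − 140.166667 = 34.833333
Sxy = Σxy − (Σx)(Σy)/n = 570.4 − 454.816667 = 115.583333
b = Sxy/Sxx = 115.583333/34.833333 = 3.318182
a = ȳ − b·x̄ = 15.683333 − 3.318182·4.833333 = -0.354545
ŷ(6) = a + b·6 = -0.354545 + 3.318182·6 = 19.554545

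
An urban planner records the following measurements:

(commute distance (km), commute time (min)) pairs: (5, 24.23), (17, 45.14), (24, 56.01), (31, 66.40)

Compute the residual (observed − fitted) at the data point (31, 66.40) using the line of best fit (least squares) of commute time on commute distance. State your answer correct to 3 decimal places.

-0.645

n = 4, Σx = 77, Σy = 191.78, Σxy = 4291.17, Σx² = 1851
Sxx = Σx² − (Σx)²/n = 1851 − 1482.25 = 368.75
Sxy = Σxy − (Σx)(Σy)/n = 4291.17 − 3691.765 = 599.405
b = Sxy/Sxx = 599.405/368.75 = 1.625505
a = ȳ − b·x̄ = 47.945 − 1.625505·19.25 = 16.654027
ŷ(31) = 16.654027 + 1.625505·31 = 67.044685
residual = y − ŷ = 66.40 − 67.044685 = -0.644685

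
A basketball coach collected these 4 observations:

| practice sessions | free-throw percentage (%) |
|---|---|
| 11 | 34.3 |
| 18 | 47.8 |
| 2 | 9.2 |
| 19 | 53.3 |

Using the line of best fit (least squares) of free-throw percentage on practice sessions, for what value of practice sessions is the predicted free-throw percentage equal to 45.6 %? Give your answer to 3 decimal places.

16.290

n = 4, Σx = 50, Σy = 144.6, Σxy = 2268.8, Σx² = 810
Sxx = Σx² − (Σx)²/n = 810 − 625 = 185
Sxy = Σxy − (Σx)(Σy)/n = 2268.8 − 1807.5 = 461.3
b = Sxy/Sxx = 461.3/185 = 2.493514
a = ȳ − b·x̄ = 36.15 − 2.493514·12.5 = 4.981081
Set a + b·x = 45.6: x = (45.6 − 4.981081) / 2.493514 = 16.289833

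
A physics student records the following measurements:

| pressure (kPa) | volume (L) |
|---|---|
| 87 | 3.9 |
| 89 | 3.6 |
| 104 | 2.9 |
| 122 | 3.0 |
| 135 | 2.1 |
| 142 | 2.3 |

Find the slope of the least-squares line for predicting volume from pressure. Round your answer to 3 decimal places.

n = 6, Σx = 679, Σy = 17.8, Σxy = 1937.4, Σx² = 79579
Sxx = Σx² − (Σx)²/n = 79579 − 76840.166667 = 2738.833333
Sxy = Σxy − (Σx)(Σy)/n = 1937.4 − 2014.366667 = -76.966667
b = Sxy/Sxx = -76.966667/2738.833333 = -0.028102

-0.028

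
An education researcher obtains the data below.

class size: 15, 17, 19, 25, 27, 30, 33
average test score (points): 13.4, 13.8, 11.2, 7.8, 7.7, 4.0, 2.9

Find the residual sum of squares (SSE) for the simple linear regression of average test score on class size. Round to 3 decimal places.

n = 7, Σx = 166, Σy = 60.8, Σxy = 1267, Σx² = 4218, Σy² = 639.98
Sxx = Σx² − (Σx)²/n = 4218 − 3936.571429 = 281.428571
Sxy = Σxy − (Σx)(Σy)/n = 1267 − 1441.828571 = -174.828571
Syy = Σy² − (Σy)²/n = 639.98 − 528.091429 = 111.888571
b = Sxy/Sxx = -174.828571/281.428571 = -0.621218
SSE = Syy − b·Sxy = 111.888571 − (-0.621218)·(-174.828571) = 3.281868

3.282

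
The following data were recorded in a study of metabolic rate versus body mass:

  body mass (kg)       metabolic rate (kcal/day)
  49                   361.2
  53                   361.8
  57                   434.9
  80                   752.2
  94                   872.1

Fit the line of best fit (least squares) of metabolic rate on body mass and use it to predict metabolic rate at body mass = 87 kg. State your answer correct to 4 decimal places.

n = 5, Σx = 333, Σy = 2782.2, Σxy = 203816.9, Σx² = 23695
Sxx = Σx² − (Σx)²/n = 23695 − 22177.8 = 1517.2
Sxy = Σxy − (Σx)(Σy)/n = 203816.9 − 185294.52 = 18522.38
b = Sxy/Sxx = 18522.38/1517.2 = 12.208265
a = ȳ − b·x̄ = 556.44 − 12.208265·66.6 = -256.630464
ŷ(87) = a + b·87 = -256.630464 + 12.208265·87 = 805.488611

805.4886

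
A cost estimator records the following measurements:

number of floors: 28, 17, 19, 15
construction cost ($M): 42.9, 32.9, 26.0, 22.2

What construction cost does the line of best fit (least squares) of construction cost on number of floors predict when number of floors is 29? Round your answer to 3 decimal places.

n = 4, Σx = 79, Σy = 124, Σxy = 2587.5, Σx² = 1659
Sxx = Σx² − (Σx)²/n = 1659 − 1560.25 = 98.75
Sxy = Σxy − (Σx)(Σy)/n = 2587.5 − 2449 = 138.5
b = Sxy/Sxx = 138.5/98.75 = 1.402532
a = ȳ − b·x̄ = 31 − 1.402532·19.75 = 3.3
ŷ(29) = a + b·29 = 3.3 + 1.402532·29 = 43.973418

43.973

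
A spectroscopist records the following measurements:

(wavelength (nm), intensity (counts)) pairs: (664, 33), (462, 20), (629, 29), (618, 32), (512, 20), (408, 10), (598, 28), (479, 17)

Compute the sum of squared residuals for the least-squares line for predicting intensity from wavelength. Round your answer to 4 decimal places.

n = 8, Σx = 4370, Σy = 189, Σxy = 108376, Σx² = 2447558, Σy² = 4927
Sxx = Σx² − (Σx)²/n = 2447558 − 2387112.5 = 60445.5
Sxy = Σxy − (Σx)(Σy)/n = 108376 − 103241.25 = 5134.75
Syy = Σy² − (Σy)²/n = 4927 − 4465.125 = 461.875
b = Sxy/Sxx = 5134.75/60445.5 = 0.084948
SSE = Syy − b·Sxy = 461.875 − 0.084948·5134.75 = 25.686077

25.6861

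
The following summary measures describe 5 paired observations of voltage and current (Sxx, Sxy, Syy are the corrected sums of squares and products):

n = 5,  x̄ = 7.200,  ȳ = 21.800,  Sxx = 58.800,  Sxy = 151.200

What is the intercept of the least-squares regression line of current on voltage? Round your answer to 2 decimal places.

3.29

b = Sxy/Sxx = 151.2/58.8 = 2.571429
a = ȳ − b·x̄ = 21.8 − 2.571429·7.2 = 3.285714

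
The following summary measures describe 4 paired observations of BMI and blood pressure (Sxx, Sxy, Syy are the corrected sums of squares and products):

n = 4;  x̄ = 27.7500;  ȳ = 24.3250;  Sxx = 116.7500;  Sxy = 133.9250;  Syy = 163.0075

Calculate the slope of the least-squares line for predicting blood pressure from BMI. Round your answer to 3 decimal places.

b = Sxy/Sxx = 133.925/116.75 = 1.147109

1.147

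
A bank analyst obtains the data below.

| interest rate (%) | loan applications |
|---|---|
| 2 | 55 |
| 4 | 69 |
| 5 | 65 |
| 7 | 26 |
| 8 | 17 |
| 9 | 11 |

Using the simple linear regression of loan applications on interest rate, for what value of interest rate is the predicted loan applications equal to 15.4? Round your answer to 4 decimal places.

8.8534

n = 6, Σx = 35, Σy = 243, Σxy = 1128, Σx² = 239
Sxx = Σx² − (Σx)²/n = 239 − 204.166667 = 34.833333
Sxy = Σxy − (Σx)(Σy)/n = 1128 − 1417.5 = -289.5
b = Sxy/Sxx = -289.5/34.833333 = -8.311005
a = ȳ − b·x̄ = 40.5 − (-8.311005)·5.833333 = 88.980861
Set a + b·x = 15.4: x = (15.4 − 88.980861) / (-8.311005) = 8.853425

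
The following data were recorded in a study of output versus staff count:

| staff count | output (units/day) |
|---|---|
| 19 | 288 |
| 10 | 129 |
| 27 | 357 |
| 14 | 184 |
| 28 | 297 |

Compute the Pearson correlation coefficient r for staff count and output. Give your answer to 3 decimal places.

0.925

n = 5, Σx = 98, Σy = 1255, Σxy = 27293, Σx² = 2170, Σy² = 349099
Sxx = Σx² − (Σx)²/n = 2170 − 1920.8 = 249.2
Sxy = Σxy − (Σx)(Σy)/n = 27293 − 24598 = 2695
Syy = Σy² − (Σy)²/n = 349099 − 315005 = 34094
r = Sxy/√(Sxx·Syy) = 2695/√(8496224.8) = 2695/2914.828434 = 0.924583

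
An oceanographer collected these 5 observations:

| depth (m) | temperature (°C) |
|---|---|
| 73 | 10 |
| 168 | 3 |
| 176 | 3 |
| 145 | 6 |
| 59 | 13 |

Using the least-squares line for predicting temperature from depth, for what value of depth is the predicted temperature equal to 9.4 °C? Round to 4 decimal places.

94.0562

n = 5, Σx = 621, Σy = 35, Σxy = 3399, Σx² = 89035
Sxx = Σx² − (Σx)²/n = 89035 − 77128.2 = 11906.8
Sxy = Σxy − (Σx)(Σy)/n = 3399 − 4347 = -948
b = Sxy/Sxx = -948/11906.8 = -0.079618
a = ȳ − b·x̄ = 7 − (-0.079618)·124.2 = 16.888601
Set a + b·x = 9.4: x = (9.4 − 16.888601) / (-0.079618) = 94.056203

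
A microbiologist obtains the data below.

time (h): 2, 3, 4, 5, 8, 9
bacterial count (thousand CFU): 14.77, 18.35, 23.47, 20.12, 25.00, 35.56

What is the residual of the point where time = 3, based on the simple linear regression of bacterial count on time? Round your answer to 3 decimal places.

n = 6, Σx = 31, Σy = 137.27, Σxy = 799.11, Σx² = 199
Sxx = Σx² − (Σx)²/n = 199 − 160.166667 = 38.833333
Sxy = Σxy − (Σx)(Σy)/n = 799.11 − 709.228333 = 89.881667
b = Sxy/Sxx = 89.881667/38.833333 = 2.314549
a = ȳ − b·x̄ = 22.878333 − 2.314549·5.166667 = 10.919828
ŷ(3) = 10.919828 + 2.314549·3 = 17.863476
residual = y − ŷ = 18.35 − 17.863476 = 0.486524

0.487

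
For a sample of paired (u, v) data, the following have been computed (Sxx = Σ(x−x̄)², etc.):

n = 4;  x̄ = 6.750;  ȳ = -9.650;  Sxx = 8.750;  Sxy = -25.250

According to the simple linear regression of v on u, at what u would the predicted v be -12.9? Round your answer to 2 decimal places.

b = Sxy/Sxx = -25.25/8.75 = -2.885714
a = ȳ − b·x̄ = -9.65 − (-2.885714)·6.75 = 9.828571
Set a + b·x = -12.9: x = (-12.9 − 9.828571) / (-2.885714) = 7.876238

7.88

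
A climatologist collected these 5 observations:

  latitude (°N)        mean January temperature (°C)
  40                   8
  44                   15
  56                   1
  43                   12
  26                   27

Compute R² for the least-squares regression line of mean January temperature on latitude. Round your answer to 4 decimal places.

0.8461

n = 5, Σx = 209, Σy = 63, Σxy = 2254, Σx² = 9197, Σy² = 1163
Sxx = Σx² − (Σx)²/n = 9197 − 8736.2 = 460.8
Sxy = Σxy − (Σx)(Σy)/n = 2254 − 2633.4 = -379.4
Syy = Σy² − (Σy)²/n = 1163 − 793.8 = 369.2
R² = Sxy²/(Sxx·Syy) = (-379.4)²/(460.8·369.2) = 0.846098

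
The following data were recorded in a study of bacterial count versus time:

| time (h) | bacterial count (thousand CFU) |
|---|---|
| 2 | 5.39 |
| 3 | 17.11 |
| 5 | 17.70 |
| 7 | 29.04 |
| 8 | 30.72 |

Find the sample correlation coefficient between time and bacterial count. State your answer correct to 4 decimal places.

n = 5, Σx = 25, Σy = 99.96, Σxy = 599.65, Σx² = 151, Σy² = 2422.1342
Sxx = Σx² − (Σx)²/n = 151 − 125 = 26
Sxy = Σxy − (Σx)(Σy)/n = 599.65 − 499.8 = 99.85
Syy = Σy² − (Σy)²/n = 2422.1342 − 1998.40032 = 423.73388
r = Sxy/√(Sxx·Syy) = 99.85/√(11017.08088) = 99.85/104.962283 = 0.951294

0.9513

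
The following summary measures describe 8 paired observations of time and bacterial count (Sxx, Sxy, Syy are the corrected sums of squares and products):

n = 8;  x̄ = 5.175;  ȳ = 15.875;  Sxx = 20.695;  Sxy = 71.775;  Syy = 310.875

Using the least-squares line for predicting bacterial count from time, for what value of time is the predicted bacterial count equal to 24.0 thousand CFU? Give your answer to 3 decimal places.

7.518

b = Sxy/Sxx = 71.775/20.695 = 3.468229
a = ȳ − b·x̄ = 15.875 − 3.468229·5.175 = -2.073085
Set a + b·x = 24.0: x = (24.0 − (-2.073085)) / 3.468229 = 7.517694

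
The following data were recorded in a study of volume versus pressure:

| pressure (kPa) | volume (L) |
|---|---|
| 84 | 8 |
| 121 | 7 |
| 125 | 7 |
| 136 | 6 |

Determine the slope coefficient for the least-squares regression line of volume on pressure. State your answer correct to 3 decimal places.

n = 4, Σx = 466, Σy = 28, Σxy = 3210, Σx² = 55818
Sxx = Σx² − (Σx)²/n = 55818 − 54289 = 1529
Sxy = Σxy − (Σx)(Σy)/n = 3210 − 3262 = -52
b = Sxy/Sxx = -52/1529 = -0.034009

-0.034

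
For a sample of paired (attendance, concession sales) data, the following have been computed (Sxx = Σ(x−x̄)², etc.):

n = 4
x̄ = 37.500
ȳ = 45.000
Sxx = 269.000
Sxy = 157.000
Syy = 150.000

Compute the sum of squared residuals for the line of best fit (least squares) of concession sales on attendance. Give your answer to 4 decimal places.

58.3680

b = Sxy/Sxx = 157/269 = 0.583643
SSE = Syy − b·Sxy = 150 − 0.583643·157 = 58.368030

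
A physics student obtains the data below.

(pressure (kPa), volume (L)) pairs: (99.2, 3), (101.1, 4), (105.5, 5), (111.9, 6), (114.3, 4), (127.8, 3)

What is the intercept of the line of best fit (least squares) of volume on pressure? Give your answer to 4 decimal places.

5.6856

n = 6, Σx = 659.8, Σy = 25, Σxy = 2741.5, Σx² = 73111.04
Sxx = Σx² − (Σx)²/n = 73111.04 − 72556.006667 = 555.033333
Sxy = Σxy − (Σx)(Σy)/n = 2741.5 − 2749.166667 = -7.666667
b = Sxy/Sxx = -7.666667/555.033333 = -0.013813
a = ȳ − b·x̄ = 4.166667 − (-0.013813)·109.966667 = 5.685634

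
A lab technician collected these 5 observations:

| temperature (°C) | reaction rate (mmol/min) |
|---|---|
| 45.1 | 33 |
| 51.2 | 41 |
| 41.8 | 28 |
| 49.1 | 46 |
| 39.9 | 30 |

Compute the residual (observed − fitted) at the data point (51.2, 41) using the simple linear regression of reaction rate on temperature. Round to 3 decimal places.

n = 5, Σx = 227.1, Σy = 178, Σxy = 8213.5, Σx² = 10405.51
Sxx = Σx² − (Σx)²/n = 10405.51 − 10314.882 = 90.628
Sxy = Σxy − (Σx)(Σy)/n = 8213.5 − 8084.76 = 128.74
b = Sxy/Sxx = 128.74/90.628 = 1.420532
a = ȳ − b·x̄ = 35.6 − 1.420532·45.42 = -28.920576
ŷ(51.2) = -28.920576 + 1.420532·51.2 = 43.810677
residual = y − ŷ = 41 − 43.810677 = -2.810677

-2.811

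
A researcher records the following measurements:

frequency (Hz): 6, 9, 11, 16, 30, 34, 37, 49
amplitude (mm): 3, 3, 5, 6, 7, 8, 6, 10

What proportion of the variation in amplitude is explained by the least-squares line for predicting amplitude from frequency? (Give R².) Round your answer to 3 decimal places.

0.827

n = 8, Σx = 192, Σy = 48, Σxy = 1390, Σx² = 6320, Σy² = 328
Sxx = Σx² − (Σx)²/n = 6320 − 4608 = 1712
Sxy = Σxy − (Σx)(Σy)/n = 1390 − 1152 = 238
Syy = Σy² − (Σy)²/n = 328 − 288 = 40
R² = Sxy²/(Sxx·Syy) = (238)²/(1712·40) = 0.827161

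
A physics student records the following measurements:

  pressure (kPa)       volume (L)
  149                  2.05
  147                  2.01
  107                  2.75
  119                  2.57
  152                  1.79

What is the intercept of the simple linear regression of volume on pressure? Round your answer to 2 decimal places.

4.87

n = 5, Σx = 674, Σy = 11.17, Σxy = 1473.08, Σx² = 92524
Sxx = Σx² − (Σx)²/n = 92524 − 90855.2 = 1668.8
Sxy = Σxy − (Σx)(Σy)/n = 1473.08 − 1505.716 = -32.636
b = Sxy/Sxx = -32.636/1668.8 = -0.019557
a = ȳ − b·x̄ = 2.234 − (-0.019557)·134.8 = 4.870225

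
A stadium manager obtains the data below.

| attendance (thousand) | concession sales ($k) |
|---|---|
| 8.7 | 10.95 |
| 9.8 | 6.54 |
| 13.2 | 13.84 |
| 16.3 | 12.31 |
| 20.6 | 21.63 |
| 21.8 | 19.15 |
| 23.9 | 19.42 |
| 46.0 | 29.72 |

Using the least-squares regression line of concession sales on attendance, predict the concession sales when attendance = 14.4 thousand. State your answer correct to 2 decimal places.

n = 8, Σx = 160.3, Σy = 133.56, Σxy = 3237.004, Σx² = 4198.47
Sxx = Σx² − (Σx)²/n = 4198.47 − 3212.01125 = 986.45875
Sxy = Σxy − (Σx)(Σy)/n = 3237.004 − 2676.2085 = 560.7955
b = Sxy/Sxx = 560.7955/986.45875 = 0.568494
a = ȳ − b·x̄ = 16.695 − 0.568494·20.0375 = 5.303809
ŷ(14.4) = a + b·14.4 = 5.303809 + 0.568494·14.4 = 13.490117

13.49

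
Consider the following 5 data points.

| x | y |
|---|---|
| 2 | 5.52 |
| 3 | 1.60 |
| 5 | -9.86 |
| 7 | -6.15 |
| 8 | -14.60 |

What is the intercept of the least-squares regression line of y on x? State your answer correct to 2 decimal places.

9.89

n = 5, Σx = 25, Σy = -23.49, Σxy = -193.31, Σx² = 151
Sxx = Σx² − (Σx)²/n = 151 − 125 = 26
Sxy = Σxy − (Σx)(Σy)/n = -193.31 − (-117.45) = -75.86
b = Sxy/Sxx = -75.86/26 = -2.917692
a = ȳ − b·x̄ = -4.698 − (-2.917692)·5 = 9.890462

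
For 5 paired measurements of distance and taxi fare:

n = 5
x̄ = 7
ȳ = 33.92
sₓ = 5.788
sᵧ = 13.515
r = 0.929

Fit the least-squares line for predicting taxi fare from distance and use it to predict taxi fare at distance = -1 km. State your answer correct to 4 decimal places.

16.5663

b = r · sᵧ/sₓ = 0.929 · 13.515/5.788 = 2.169218
a = ȳ − b·x̄ = 33.92 − 2.169218·7 = 18.735473
ŷ(-1) = a + b·-1 = 18.735473 + 2.169218·(-1) = 16.566254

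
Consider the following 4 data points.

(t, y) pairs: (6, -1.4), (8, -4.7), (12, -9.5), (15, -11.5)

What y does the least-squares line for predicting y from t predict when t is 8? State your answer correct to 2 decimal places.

-4.25

n = 4, Σx = 41, Σy = -27.1, Σxy = -332.5, Σx² = 469
Sxx = Σx² − (Σx)²/n = 469 − 420.25 = 48.75
Sxy = Σxy − (Σx)(Σy)/n = -332.5 − (-277.775) = -54.725
b = Sxy/Sxx = -54.725/48.75 = -1.122564
a = ȳ − b·x̄ = -6.775 − (-1.122564)·10.25 = 4.731282
ŷ(8) = a + b·8 = 4.731282 + (-1.122564)·8 = -4.249231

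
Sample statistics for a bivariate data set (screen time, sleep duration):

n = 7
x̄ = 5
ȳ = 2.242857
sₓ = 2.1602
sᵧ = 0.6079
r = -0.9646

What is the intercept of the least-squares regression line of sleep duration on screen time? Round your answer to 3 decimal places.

b = r · sᵧ/sₓ = -0.9646 · 0.6079/2.1602 = -0.271447
a = ȳ − b·x̄ = 2.242857 − (-0.271447)·5 = 3.600093

3.600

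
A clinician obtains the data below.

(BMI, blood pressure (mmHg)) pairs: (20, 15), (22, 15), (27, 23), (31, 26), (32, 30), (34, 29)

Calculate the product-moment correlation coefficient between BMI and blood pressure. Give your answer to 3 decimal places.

0.978

n = 6, Σx = 166, Σy = 138, Σxy = 4003, Σx² = 4754, Σy² = 3396
Sxx = Σx² − (Σx)²/n = 4754 − 4592.666667 = 161.333333
Sxy = Σxy − (Σx)(Σy)/n = 4003 − 3818 = 185
Syy = Σy² − (Σy)²/n = 3396 − 3174 = 222
r = Sxy/√(Sxx·Syy) = 185/√(35816) = 185/189.251156 = 0.977537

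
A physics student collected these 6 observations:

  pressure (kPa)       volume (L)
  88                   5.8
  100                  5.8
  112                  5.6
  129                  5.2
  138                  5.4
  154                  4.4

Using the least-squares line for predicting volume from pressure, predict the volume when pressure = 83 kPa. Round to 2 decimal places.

n = 6, Σx = 721, Σy = 32.2, Σxy = 3811.2, Σx² = 89689
Sxx = Σx² − (Σx)²/n = 89689 − 86640.166667 = 3048.833333
Sxy = Σxy − (Σx)(Σy)/n = 3811.2 − 3869.366667 = -58.166667
b = Sxy/Sxx = -58.166667/3048.833333 = -0.019078
a = ȳ − b·x̄ = 5.366667 − (-0.019078)·120.166667 = 7.659247
ŷ(83) = a + b·83 = 7.659247 + (-0.019078)·83 = 6.075745

6.08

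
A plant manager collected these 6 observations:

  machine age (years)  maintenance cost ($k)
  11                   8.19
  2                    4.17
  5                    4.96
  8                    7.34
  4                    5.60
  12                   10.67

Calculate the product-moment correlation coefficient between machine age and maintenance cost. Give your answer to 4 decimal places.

0.9535

n = 6, Σx = 42, Σy = 40.93, Σxy = 332.39, Σx² = 374, Σy² = 308.1511
Sxx = Σx² − (Σx)²/n = 374 − 294 = 80
Sxy = Σxy − (Σx)(Σy)/n = 332.39 − 286.51 = 45.88
Syy = Σy² − (Σy)²/n = 308.1511 − 279.210817 = 28.940283
r = Sxy/√(Sxx·Syy) = 45.88/√(2315.222667) = 45.88/48.116761 = 0.953514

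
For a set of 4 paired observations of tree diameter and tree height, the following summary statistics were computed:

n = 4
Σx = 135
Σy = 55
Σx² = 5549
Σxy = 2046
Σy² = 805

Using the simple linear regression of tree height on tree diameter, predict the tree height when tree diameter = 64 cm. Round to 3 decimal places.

Sxx = Σx² − (Σx)²/n = 5549 − 4556.25 = 992.75
Sxy = Σxy − (Σx)(Σy)/n = 2046 − 1856.25 = 189.75
b = Sxy/Sxx = 189.75/992.75 = 0.191136
a = ȳ − b·x̄ = 13.75 − 0.191136·33.75 = 7.299169
ŷ(64) = a + b·64 = 7.299169 + 0.191136·64 = 19.531856

19.532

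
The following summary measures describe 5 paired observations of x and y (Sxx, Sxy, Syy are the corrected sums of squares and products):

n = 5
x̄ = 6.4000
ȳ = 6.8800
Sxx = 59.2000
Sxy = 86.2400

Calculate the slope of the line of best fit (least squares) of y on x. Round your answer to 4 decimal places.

1.4568

b = Sxy/Sxx = 86.24/59.2 = 1.456757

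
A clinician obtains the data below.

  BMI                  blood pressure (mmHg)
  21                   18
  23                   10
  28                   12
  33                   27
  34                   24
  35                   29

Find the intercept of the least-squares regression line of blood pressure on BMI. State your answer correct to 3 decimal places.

-10.303

n = 6, Σx = 174, Σy = 120, Σxy = 3666, Σx² = 5224
Sxx = Σx² − (Σx)²/n = 5224 − 5046 = 178
Sxy = Σxy − (Σx)(Σy)/n = 3666 − 3480 = 186
b = Sxy/Sxx = 186/178 = 1.044944
a = ȳ − b·x̄ = 20 − 1.044944·29 = -10.303371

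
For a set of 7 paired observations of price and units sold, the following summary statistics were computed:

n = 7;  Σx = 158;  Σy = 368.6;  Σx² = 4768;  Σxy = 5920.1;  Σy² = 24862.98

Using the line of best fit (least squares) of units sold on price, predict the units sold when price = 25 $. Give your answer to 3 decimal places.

Sxx = Σx² − (Σx)²/n = 4768 − 3566.285714 = 1201.714286
Sxy = Σxy − (Σx)(Σy)/n = 5920.1 − 8319.828571 = -2399.728571
b = Sxy/Sxx = -2399.728571/1201.714286 = -1.996921
a = ȳ − b·x̄ = 52.657143 − (-1.996921)·22.571429 = 97.730504
ŷ(25) = a + b·25 = 97.730504 + (-1.996921)·25 = 47.807477

47.807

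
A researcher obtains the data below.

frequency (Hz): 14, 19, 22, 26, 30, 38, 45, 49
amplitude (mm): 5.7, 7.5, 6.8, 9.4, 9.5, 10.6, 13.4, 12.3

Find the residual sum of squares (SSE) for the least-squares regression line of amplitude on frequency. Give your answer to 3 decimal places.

n = 8, Σx = 243, Σy = 75.2, Σxy = 2509.8, Σx² = 8487, Σy² = 756.8
Sxx = Σx² − (Σx)²/n = 8487 − 7381.125 = 1105.875
Sxy = Σxy − (Σx)(Σy)/n = 2509.8 − 2284.2 = 225.6
Syy = Σy² − (Σy)²/n = 756.8 − 706.88 = 49.92
b = Sxy/Sxx = 225.6/1105.875 = 0.204001
SSE = Syy − b·Sxy = 49.92 − 0.204001·225.6 = 3.897294

3.897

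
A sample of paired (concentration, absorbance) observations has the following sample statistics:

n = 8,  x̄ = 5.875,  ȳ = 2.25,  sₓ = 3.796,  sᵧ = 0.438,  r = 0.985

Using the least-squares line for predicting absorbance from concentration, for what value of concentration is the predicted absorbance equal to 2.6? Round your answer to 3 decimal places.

b = r · sᵧ/sₓ = 0.985 · 0.438/3.796 = 0.113654
a = ȳ − b·x̄ = 2.25 − 0.113654·5.875 = 1.582284
Set a + b·x = 2.6: x = (2.6 − 1.582284) / 0.113654 = 8.954526

8.955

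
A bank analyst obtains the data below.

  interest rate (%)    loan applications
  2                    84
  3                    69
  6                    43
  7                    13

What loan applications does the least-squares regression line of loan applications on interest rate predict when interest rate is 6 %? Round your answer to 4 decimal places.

n = 4, Σx = 18, Σy = 209, Σxy = 724, Σx² = 98
Sxx = Σx² − (Σx)²/n = 98 − 81 = 17
Sxy = Σxy − (Σx)(Σy)/n = 724 − 940.5 = -216.5
b = Sxy/Sxx = -216.5/17 = -12.735294
a = ȳ − b·x̄ = 52.25 − (-12.735294)·4.5 = 109.558824
ŷ(6) = a + b·6 = 109.558824 + (-12.735294)·6 = 33.147059

33.1471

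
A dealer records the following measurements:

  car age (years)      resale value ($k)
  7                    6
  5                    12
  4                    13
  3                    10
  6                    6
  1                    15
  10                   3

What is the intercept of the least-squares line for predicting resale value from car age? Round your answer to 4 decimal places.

n = 7, Σx = 36, Σy = 65, Σxy = 265, Σx² = 236
Sxx = Σx² − (Σx)²/n = 236 − 185.142857 = 50.857143
Sxy = Σxy − (Σx)(Σy)/n = 265 − 334.285714 = -69.285714
b = Sxy/Sxx = -69.285714/50.857143 = -1.362360
a = ȳ − b·x̄ = 9.285714 − (-1.362360)·5.142857 = 16.292135

16.2921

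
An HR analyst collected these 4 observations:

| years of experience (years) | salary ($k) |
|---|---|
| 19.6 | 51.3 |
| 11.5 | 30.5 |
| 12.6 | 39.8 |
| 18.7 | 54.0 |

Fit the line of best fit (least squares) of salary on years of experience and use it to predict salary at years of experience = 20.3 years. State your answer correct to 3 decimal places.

55.613

n = 4, Σx = 62.4, Σy = 175.6, Σxy = 2867.51, Σx² = 1024.86
Sxx = Σx² − (Σx)²/n = 1024.86 − 973.44 = 51.42
Sxy = Σxy − (Σx)(Σy)/n = 2867.51 − 2739.36 = 128.15
b = Sxy/Sxx = 128.15/51.42 = 2.492221
a = ȳ − b·x̄ = 43.9 − 2.492221·15.6 = 5.021354
ŷ(20.3) = a + b·20.3 = 5.021354 + 2.492221·20.3 = 55.613438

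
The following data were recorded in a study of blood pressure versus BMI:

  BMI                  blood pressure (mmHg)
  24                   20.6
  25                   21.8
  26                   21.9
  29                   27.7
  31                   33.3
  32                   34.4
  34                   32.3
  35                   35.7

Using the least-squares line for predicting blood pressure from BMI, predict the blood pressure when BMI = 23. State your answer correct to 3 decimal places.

19.099

n = 8, Σx = 236, Σy = 227.7, Σxy = 6892.9, Σx² = 7084
Sxx = Σx² − (Σx)²/n = 7084 − 6962 = 122
Sxy = Σxy − (Σx)(Σy)/n = 6892.9 − 6717.15 = 175.75
b = Sxy/Sxx = 175.75/122 = 1.440574
a = ȳ − b·x̄ = 28.4625 − 1.440574·29.5 = -14.034426
ŷ(23) = a + b·23 = -14.034426 + 1.440574·23 = 19.098770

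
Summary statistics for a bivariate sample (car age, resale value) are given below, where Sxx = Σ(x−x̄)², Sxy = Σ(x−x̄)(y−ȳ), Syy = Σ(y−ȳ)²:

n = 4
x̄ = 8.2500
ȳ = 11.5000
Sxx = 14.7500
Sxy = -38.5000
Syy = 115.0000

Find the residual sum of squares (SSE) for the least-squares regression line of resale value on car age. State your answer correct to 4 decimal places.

b = Sxy/Sxx = -38.5/14.75 = -2.610169
SSE = Syy − b·Sxy = 115 − (-2.610169)·(-38.5) = 14.508475

14.5085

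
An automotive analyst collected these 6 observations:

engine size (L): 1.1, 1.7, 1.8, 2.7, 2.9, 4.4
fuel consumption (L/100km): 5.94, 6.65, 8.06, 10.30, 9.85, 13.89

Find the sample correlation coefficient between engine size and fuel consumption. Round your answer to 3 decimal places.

n = 6, Σx = 14.6, Σy = 54.69, Σxy = 149.838, Σx² = 42.4, Σy² = 540.5143
Sxx = Σx² − (Σx)²/n = 42.4 − 35.526667 = 6.873333
Sxy = Σxy − (Σx)(Σy)/n = 149.838 − 133.079 = 16.759
Syy = Σy² − (Σy)²/n = 540.5143 − 498.49935 = 42.01495
r = Sxy/√(Sxx·Syy) = 16.759/√(288.782756) = 16.759/16.993609 = 0.986194

0.986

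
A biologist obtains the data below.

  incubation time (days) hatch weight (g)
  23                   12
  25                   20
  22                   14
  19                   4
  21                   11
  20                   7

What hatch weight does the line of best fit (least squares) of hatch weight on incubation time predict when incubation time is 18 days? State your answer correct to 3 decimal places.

n = 6, Σx = 130, Σy = 68, Σxy = 1531, Σx² = 2840
Sxx = Σx² − (Σx)²/n = 2840 − 2816.666667 = 23.333333
Sxy = Σxy − (Σx)(Σy)/n = 1531 − 1473.333333 = 57.666667
b = Sxy/Sxx = 57.666667/23.333333 = 2.471429
a = ȳ − b·x̄ = 11.333333 − 2.471429·21.666667 = -42.214286
ŷ(18) = a + b·18 = -42.214286 + 2.471429·18 = 2.271429

2.271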